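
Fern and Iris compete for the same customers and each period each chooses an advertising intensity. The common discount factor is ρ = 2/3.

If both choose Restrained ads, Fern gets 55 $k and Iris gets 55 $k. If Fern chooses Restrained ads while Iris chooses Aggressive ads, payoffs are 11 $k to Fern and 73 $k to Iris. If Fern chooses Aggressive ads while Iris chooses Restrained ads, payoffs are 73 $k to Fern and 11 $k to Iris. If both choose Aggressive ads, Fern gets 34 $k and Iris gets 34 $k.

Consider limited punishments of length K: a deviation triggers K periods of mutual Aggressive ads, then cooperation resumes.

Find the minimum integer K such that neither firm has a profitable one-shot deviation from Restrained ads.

IC: ρ(1−ρ^K)/(1−ρ) ≥ (73−55)/(55−34) = 6/7.
With ρ = 2/3: need 1 − ρ^K ≥ 6/7·(1−2/3)/(2/3), i.e. ρ^K ≤ 0.5714.
Since (2/3)^1 = 0.6667 and (2/3)^2 = 0.4444, the smallest such K is 2.

2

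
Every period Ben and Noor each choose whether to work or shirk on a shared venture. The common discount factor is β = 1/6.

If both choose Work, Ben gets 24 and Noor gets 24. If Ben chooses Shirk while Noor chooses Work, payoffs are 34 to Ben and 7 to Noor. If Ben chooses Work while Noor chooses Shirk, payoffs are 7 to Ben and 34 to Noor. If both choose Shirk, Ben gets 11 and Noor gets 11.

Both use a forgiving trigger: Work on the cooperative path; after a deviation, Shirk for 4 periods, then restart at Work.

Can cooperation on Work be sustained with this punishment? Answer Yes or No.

A one-shot deviation gives 34 now, then 11 for 4 periods, then back to 24.
Gain from deviating: (34−24) today; loss: (24−11) in each of the next 4 periods.
No-deviation condition: (24−11)(β+…+β^4) ≥ 34−24, i.e. β+…+β^4 ≥ 10/13.
At β = 1/6: β+…+β^4 = 0.1998 < 0.7692.
So cooperation is not sustainable.

No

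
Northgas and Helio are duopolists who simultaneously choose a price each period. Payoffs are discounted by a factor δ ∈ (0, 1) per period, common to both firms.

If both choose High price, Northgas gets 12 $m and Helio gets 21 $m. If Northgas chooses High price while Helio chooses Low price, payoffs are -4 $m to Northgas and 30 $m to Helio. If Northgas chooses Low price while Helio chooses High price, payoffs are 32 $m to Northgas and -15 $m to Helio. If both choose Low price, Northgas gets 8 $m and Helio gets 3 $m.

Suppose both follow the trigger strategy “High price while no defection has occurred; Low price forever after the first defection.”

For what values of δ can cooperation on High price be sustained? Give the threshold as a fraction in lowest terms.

5/6

Northgas: cooperation gives 12 each period; deviation gives 32 once then 8 forever.
  12/(1−δ) ≥ 32 + 8δ/(1−δ) ⇒ δ ≥ 20/24 = 5/6.
Helio: cooperation gives 21 each period; deviation gives 30 once then 3 forever.
  δ ≥ 9/27 = 1/3.
Both must hold, so the binding constraint is Northgas's: δ ≥ 5/6.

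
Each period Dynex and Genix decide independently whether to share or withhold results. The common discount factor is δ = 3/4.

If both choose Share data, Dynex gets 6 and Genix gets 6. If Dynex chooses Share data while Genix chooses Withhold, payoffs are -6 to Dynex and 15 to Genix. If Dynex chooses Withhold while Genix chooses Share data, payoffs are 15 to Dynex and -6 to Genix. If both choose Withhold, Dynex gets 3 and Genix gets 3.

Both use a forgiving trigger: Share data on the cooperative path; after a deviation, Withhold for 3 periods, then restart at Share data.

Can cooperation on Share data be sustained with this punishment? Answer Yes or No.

Comparing payoff streams over the 4 periods until play realigns: cooperate → 6(1+δ+…+δ^3); deviate → 15 + 3(δ+…+δ^3).
Cooperation is sustained iff (6−3)(δ+…+δ^3) ≥ 15−6.
δ+…+δ^3 = 3/4·(1−(3/4)^3)/(1−3/4) = 1.7344, and (15−6)/(6−3) = 3.0000.
1.7344 < 3.0000, so cooperation is not sustainable.

No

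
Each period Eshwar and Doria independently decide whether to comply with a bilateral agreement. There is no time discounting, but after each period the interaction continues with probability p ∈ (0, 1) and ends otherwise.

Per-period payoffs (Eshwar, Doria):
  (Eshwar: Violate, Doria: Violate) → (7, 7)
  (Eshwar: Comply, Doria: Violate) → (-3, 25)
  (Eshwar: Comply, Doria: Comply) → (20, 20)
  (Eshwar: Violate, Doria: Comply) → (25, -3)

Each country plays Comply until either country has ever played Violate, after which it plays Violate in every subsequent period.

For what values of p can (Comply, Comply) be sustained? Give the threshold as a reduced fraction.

5/18

Expected cooperation value is 20 + p·20 + p²·20 + … = 20/(1−p); deviation gives 25 + p·7/(1−p).
20 ≥ 25(1−p) + 7p ⇒ 18p ≥ 5 ⇒ p ≥ 5/18.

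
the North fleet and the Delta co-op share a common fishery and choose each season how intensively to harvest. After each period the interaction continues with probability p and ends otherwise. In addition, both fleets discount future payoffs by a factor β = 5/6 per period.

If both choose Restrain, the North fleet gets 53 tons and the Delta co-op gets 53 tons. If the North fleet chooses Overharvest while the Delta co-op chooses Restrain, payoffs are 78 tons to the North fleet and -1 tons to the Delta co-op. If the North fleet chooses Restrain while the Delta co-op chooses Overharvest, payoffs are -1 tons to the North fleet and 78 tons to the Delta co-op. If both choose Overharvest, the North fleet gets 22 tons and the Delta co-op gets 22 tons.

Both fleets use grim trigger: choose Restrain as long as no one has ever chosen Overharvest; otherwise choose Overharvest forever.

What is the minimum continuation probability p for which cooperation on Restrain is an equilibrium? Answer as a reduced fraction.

Expected continuation weight on next period's payoff is β·p = 5/6·p, which plays the role of the discount factor.
Cooperation requires 5/6·p ≥ (78−53)/(78−22) = 25/56, hence p ≥ 15/28.

15/28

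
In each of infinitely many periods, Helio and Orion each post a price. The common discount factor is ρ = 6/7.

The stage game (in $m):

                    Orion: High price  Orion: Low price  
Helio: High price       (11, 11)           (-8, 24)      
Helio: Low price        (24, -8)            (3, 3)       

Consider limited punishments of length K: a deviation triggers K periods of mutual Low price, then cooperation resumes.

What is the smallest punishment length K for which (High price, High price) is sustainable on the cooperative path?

3

Need Σ_{k=1}^{K} ρ^k ≥ (24−11)/(11−3) = 1.6250 at ρ = 6/7.
At K = 2 the sum is 1.5918 < 1.6250; at K = 3 it is 2.2216 ≥ 1.6250.
So the minimum punishment length is K = 3.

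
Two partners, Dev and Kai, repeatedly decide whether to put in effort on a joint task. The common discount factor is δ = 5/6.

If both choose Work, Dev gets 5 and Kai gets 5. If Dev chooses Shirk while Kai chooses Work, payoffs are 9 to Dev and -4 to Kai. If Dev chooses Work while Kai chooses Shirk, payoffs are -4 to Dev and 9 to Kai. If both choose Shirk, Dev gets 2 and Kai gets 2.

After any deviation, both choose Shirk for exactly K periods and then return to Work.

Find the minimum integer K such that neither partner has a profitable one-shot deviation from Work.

No profitable deviation requires (5−2)(δ+…+δ^K) ≥ 9−5, i.e. δ+…+δ^K ≥ 4/3 ≈ 1.3333.
With δ = 5/6, the partial sums are K=1: 0.8333, K=2: 1.5278.
K = 2 is the first length at which the sum reaches 1.3333.

2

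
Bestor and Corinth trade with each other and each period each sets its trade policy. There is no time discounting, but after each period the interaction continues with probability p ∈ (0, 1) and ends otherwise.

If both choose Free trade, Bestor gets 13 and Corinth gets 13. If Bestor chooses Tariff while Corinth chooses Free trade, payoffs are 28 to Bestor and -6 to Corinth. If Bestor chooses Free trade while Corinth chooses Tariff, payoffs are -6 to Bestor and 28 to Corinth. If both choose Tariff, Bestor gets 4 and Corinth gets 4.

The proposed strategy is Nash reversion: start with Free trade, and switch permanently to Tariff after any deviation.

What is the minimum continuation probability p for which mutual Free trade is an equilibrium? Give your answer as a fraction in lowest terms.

5/8

With no time discounting, the continuation probability p plays the role of the discount factor.
Grim-trigger IC: 13/(1−p) ≥ 28 + 4p/(1−p) ⇒ p ≥ (28−13)/(28−4) = 5/8.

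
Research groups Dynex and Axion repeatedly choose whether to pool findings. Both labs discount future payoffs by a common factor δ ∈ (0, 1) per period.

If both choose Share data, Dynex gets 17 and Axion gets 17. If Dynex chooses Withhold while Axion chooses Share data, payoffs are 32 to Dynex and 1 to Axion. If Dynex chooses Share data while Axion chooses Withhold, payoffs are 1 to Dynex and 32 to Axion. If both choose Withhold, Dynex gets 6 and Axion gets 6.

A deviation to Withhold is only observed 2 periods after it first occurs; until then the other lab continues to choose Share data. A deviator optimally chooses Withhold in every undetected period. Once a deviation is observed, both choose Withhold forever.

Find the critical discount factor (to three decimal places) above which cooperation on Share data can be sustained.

A deviator earns 32 for 2 periods, then 6 forever; cooperating earns 17 forever. Multiplying the IC by (1−δ):
17 ≥ 32(1−δ^2) + 6δ^2, so 26·δ^2 ≥ 15 and δ^2 ≥ 15/26.
δ ≥ (15/26)^(1/2) ≈ 0.760.

0.760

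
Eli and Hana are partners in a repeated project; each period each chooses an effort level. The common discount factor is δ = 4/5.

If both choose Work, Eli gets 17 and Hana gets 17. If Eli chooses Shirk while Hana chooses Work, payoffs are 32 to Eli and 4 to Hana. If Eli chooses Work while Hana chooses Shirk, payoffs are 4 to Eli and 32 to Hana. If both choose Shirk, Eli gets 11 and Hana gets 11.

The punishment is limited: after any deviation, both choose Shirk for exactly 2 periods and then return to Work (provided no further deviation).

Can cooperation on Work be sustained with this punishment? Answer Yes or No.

IC: δ+…+δ^2 ≥ (32−17)/(17−11) = 5/2.
At δ = 4/5: partial sum = 1.4400 < 2.5000. Cooperation not sustainable.

No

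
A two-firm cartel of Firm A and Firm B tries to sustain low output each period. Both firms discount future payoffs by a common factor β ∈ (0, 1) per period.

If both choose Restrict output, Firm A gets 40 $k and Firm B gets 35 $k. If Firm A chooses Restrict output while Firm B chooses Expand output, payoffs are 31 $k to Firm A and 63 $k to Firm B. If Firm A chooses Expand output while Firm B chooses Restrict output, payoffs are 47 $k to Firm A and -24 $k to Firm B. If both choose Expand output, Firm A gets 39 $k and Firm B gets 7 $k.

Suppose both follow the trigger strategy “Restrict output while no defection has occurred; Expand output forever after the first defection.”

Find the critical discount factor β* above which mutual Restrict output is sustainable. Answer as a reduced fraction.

7/8

Firm A's threshold: (47−40)/(47−39) = 7/8.
Firm B's threshold: (63−35)/(63−7) = 1/2.
7/8 > 1/2, so Firm A binds and β* = 7/8.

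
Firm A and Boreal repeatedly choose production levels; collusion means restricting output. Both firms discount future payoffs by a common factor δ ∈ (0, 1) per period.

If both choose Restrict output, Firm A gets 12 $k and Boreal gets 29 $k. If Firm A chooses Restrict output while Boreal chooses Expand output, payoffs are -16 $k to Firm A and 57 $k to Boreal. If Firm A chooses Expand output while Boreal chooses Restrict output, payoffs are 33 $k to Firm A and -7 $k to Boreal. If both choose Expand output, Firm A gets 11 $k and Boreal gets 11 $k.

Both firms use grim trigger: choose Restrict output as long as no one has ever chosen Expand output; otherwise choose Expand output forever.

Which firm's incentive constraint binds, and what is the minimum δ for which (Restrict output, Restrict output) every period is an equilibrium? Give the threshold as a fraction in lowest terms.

Firm A; δ ≥ 21/22

Firm A: cooperation gives 12 each period; deviation gives 33 once then 11 forever.
  12/(1−δ) ≥ 33 + 11δ/(1−δ) ⇒ δ ≥ 21/22.
Boreal: cooperation gives 29 each period; deviation gives 57 once then 11 forever.
  δ ≥ 28/46 = 14/23.
Both must hold, so the binding constraint is Firm A's: δ ≥ 21/22.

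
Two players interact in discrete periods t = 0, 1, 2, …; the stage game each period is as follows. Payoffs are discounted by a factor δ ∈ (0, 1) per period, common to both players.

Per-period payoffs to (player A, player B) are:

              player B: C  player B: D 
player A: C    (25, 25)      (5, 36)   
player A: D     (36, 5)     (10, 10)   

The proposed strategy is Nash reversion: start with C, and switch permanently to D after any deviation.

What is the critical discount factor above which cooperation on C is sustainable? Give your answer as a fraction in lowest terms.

11/26

One-period gain from deviating is 36 − 25 = 11. The loss is 25 − 10 = 15 in every subsequent period, with present value 15·δ/(1−δ).
Deviation is unprofitable when 15·δ/(1−δ) ≥ 11, i.e. δ/(1−δ) ≥ 11/15.
Equivalently δ ≥ 11/(11+15) = 11/26.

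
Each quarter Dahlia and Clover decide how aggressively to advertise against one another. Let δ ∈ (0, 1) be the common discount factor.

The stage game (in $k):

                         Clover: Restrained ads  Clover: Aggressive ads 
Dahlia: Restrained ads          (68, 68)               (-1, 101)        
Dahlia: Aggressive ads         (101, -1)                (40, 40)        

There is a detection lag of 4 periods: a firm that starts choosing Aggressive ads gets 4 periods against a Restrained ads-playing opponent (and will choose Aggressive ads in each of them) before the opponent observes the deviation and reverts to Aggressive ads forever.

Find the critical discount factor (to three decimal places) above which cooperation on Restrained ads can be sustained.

The best deviation is to choose Aggressive ads for all 4 undetected periods, earning 101 each, then 40 forever once detected.
Deviation value: 101(1−δ^4)/(1−δ) + 40δ^4/(1−δ); cooperation value: 68/(1−δ).
IC: 68 ≥ 101(1−δ^4) + 40δ^4 = 101 − 61δ^4.
So δ^4 ≥ 33/61, giving δ ≥ (33/61)^(1/4) ≈ 0.858.

0.858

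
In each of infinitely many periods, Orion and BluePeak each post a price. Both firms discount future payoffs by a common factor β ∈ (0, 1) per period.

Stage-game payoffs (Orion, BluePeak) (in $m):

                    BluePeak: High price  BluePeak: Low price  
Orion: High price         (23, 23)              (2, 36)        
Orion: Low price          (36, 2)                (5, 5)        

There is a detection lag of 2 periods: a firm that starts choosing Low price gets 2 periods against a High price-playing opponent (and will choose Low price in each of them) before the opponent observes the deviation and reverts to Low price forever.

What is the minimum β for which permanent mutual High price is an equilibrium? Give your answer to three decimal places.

Deviating for the 2 undetected periods gains 36−23 = 13 per period over cooperation, then loses 23−5 = 18 per period forever once punishment starts.
Gain: 13(1 + β + … + β^1); loss: 18·β^2/(1−β).
No profitable deviation ⇔ 13(1−β^2) ≤ 18·β^2, i.e. β^2 ≥ 13/(13+18) = 13/31.
Hence β ≥ (13/31)^(1/2) ≈ 0.648.

0.648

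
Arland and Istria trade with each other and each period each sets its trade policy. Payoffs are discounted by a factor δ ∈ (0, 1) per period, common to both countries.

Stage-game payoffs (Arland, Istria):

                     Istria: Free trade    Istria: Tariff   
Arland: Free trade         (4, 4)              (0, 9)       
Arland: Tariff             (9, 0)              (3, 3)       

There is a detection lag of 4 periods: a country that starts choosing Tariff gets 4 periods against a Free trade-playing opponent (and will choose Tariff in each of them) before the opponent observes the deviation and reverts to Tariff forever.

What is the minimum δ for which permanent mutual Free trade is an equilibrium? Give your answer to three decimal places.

Deviating for the 4 undetected periods gains 9−4 = 5 per period over cooperation, then loses 4−3 = 1 per period forever once punishment starts.
Gain: 5(1 + δ + … + δ^3); loss: 1·δ^4/(1−δ).
No profitable deviation ⇔ 5(1−δ^4) ≤ 1·δ^4, i.e. δ^4 ≥ 5/(5+1) = 5/6.
Hence δ ≥ (5/6)^(1/4) ≈ 0.955.

0.955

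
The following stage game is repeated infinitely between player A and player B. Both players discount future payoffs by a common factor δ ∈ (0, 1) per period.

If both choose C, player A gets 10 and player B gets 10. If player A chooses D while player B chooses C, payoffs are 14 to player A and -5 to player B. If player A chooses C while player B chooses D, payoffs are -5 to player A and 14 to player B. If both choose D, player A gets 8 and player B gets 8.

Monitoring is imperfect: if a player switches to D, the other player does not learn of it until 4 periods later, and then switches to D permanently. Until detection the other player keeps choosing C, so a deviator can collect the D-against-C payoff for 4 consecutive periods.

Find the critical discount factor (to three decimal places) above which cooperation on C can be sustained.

0.904

Deviating for the 4 undetected periods gains 14−10 = 4 per period over cooperation, then loses 10−8 = 2 per period forever once punishment starts.
Gain: 4(1 + δ + … + δ^3); loss: 2·δ^4/(1−δ).
No profitable deviation ⇔ 4(1−δ^4) ≤ 2·δ^4, i.e. δ^4 ≥ 4/(4+2) = 2/3.
Hence δ ≥ (2/3)^(1/4) ≈ 0.904.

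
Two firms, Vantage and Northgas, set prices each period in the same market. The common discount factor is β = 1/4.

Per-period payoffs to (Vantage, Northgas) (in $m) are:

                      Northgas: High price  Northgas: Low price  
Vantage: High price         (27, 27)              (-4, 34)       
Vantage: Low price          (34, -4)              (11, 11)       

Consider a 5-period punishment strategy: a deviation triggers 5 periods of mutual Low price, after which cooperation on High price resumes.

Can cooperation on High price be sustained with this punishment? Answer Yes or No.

No

Comparing payoff streams over the 6 periods until play realigns: cooperate → 27(1+β+…+β^5); deviate → 34 + 11(β+…+β^5).
Cooperation is sustained iff (27−11)(β+…+β^5) ≥ 34−27.
β+…+β^5 = 1/4·(1−(1/4)^5)/(1−1/4) = 0.3330, and (34−27)/(27−11) = 0.4375.
0.3330 < 0.4375, so cooperation is not sustainable.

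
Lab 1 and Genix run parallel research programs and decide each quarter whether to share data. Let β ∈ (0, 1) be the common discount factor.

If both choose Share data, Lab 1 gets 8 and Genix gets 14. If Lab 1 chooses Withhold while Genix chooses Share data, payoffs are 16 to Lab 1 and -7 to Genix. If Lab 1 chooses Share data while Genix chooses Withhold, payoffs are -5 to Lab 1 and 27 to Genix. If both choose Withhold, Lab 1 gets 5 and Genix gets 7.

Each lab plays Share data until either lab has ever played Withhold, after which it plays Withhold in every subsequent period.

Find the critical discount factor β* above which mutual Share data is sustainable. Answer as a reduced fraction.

Lab 1: cooperation gives 8 each period; deviation gives 16 once then 5 forever.
  8/(1−β) ≥ 16 + 5β/(1−β) ⇒ β ≥ 8/11.
Genix: cooperation gives 14 each period; deviation gives 27 once then 7 forever.
  β ≥ 13/20.
Both must hold, so the binding constraint is Lab 1's: β ≥ 8/11.

8/11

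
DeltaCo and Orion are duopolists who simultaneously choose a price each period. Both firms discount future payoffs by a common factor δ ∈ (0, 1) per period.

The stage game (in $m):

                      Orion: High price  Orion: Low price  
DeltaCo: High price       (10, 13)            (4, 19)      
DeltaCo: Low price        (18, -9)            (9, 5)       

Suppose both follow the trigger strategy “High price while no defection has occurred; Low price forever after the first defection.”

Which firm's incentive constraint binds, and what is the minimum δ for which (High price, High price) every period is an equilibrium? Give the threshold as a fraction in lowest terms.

DeltaCo; δ ≥ 8/9

For DeltaCo: deviation gain 18−10 = 8, per-period punishment loss 10−9 = 1. IC gives δ ≥ 8/9.
For Orion: gain 6, loss 8 per period, so δ ≥ 6/14 = 3/7.
The tighter constraint is DeltaCo's, so cooperation needs δ ≥ 8/9.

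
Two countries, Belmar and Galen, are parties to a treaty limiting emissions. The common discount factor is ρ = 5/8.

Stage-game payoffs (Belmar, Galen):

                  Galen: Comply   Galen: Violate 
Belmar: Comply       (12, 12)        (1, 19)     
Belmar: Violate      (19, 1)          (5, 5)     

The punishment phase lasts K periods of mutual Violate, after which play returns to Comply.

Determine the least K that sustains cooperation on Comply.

IC: ρ(1−ρ^K)/(1−ρ) ≥ (19−12)/(12−5) = 1.
With ρ = 5/8: need 1 − ρ^K ≥ 1·(1−5/8)/(5/8), i.e. ρ^K ≤ 0.4000.
Since (5/8)^1 = 0.6250 and (5/8)^2 = 0.3906, the smallest such K is 2.

2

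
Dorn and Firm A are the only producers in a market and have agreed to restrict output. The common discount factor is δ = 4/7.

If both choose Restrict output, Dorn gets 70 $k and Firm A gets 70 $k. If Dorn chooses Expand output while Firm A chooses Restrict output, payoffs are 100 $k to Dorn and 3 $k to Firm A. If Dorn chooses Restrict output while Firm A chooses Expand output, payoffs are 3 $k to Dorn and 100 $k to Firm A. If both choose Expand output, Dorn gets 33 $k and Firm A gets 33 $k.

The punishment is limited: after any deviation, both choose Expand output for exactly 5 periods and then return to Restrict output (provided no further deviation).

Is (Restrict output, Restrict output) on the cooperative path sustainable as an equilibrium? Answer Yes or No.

Comparing payoff streams over the 6 periods until play realigns: cooperate → 70(1+δ+…+δ^5); deviate → 100 + 33(δ+…+δ^5).
Cooperation is sustained iff (70−33)(δ+…+δ^5) ≥ 100−70.
δ+…+δ^5 = 4/7·(1−(4/7)^5)/(1−4/7) = 1.2521, and (100−70)/(70−33) = 0.8108.
1.2521 ≥ 0.8108, so cooperation is sustainable.

Yes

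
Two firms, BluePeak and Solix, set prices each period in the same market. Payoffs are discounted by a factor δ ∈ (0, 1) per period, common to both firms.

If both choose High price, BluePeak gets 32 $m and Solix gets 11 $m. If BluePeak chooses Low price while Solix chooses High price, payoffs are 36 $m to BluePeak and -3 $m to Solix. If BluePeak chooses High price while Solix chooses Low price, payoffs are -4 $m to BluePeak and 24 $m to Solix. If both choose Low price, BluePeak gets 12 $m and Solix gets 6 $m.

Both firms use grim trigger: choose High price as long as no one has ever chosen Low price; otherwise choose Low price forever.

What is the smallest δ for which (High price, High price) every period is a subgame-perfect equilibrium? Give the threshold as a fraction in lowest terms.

13/18

BluePeak's threshold: (36−32)/(36−12) = 1/6.
Solix's threshold: (24−11)/(24−6) = 13/18.
1/6 < 13/18, so Solix binds and δ* = 13/18.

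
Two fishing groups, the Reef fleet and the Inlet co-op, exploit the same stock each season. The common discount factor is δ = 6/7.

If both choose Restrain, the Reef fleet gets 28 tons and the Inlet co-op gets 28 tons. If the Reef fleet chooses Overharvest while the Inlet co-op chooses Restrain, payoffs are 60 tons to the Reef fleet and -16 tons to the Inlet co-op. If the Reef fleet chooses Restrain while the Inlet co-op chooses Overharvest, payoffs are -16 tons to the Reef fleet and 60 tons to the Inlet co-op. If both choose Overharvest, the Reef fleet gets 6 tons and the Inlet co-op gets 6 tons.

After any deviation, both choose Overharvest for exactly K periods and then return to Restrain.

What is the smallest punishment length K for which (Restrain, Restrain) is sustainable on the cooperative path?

IC: δ(1−δ^K)/(1−δ) ≥ (60−28)/(28−6) = 16/11.
With δ = 6/7: need 1 − δ^K ≥ 16/11·(1−6/7)/(6/7), i.e. δ^K ≤ 0.7576.
Since (6/7)^1 = 0.8571 and (6/7)^2 = 0.7347, the smallest such K is 2.

2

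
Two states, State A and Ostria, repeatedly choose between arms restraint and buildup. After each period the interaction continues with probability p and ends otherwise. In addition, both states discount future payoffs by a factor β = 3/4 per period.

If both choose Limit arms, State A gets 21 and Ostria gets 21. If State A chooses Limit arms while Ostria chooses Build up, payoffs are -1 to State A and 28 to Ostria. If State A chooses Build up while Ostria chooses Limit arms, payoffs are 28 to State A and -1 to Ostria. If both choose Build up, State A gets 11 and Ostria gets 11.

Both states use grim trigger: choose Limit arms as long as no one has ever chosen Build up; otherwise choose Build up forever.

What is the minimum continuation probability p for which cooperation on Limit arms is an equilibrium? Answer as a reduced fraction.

28/51

Expected continuation weight on next period's payoff is β·p = 3/4·p, which plays the role of the discount factor.
Cooperation requires 3/4·p ≥ (28−21)/(28−11) = 7/17, hence p ≥ 28/51.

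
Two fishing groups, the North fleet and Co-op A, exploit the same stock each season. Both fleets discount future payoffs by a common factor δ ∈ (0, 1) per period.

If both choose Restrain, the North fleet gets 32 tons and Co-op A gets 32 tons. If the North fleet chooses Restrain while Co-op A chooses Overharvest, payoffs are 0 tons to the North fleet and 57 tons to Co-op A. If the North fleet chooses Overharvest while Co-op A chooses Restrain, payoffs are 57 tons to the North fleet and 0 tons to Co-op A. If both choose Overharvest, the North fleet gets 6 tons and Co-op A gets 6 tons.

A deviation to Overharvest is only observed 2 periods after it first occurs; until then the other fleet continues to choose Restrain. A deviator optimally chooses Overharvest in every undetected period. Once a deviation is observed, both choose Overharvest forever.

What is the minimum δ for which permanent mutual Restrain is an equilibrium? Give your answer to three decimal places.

0.700

Deviating for the 2 undetected periods gains 57−32 = 25 per period over cooperation, then loses 32−6 = 26 per period forever once punishment starts.
Gain: 25(1 + δ + … + δ^1); loss: 26·δ^2/(1−δ).
No profitable deviation ⇔ 25(1−δ^2) ≤ 26·δ^2, i.e. δ^2 ≥ 25/(25+26) = 25/51.
Hence δ ≥ (25/51)^(1/2) ≈ 0.700.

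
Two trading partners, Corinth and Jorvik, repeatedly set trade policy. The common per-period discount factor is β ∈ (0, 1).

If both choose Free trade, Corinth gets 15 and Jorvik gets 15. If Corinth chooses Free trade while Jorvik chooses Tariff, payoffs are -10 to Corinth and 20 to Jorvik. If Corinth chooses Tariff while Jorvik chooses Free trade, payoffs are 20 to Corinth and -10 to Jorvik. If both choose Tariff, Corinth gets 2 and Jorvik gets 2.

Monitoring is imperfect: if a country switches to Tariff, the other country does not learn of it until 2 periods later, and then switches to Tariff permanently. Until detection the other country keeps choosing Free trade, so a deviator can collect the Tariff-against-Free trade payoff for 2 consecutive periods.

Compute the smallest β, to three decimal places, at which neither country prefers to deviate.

0.527

The best deviation is to choose Tariff for all 2 undetected periods, earning 20 each, then 2 forever once detected.
Deviation value: 20(1−β^2)/(1−β) + 2β^2/(1−β); cooperation value: 15/(1−β).
IC: 15 ≥ 20(1−β^2) + 2β^2 = 20 − 18β^2.
So β^2 ≥ 5/18, giving β ≥ (5/18)^(1/2) ≈ 0.527.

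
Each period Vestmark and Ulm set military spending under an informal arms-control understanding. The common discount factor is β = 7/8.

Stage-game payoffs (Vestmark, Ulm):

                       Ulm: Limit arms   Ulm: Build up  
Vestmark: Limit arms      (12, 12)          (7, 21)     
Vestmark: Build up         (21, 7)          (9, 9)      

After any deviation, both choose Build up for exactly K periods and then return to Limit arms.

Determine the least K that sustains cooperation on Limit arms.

IC: β(1−β^K)/(1−β) ≥ (21−12)/(12−9) = 3.
With β = 7/8: need 1 − β^K ≥ 3·(1−7/8)/(7/8), i.e. β^K ≤ 0.5714.
Since (7/8)^4 = 0.5862 and (7/8)^5 = 0.5129, the smallest such K is 5.

5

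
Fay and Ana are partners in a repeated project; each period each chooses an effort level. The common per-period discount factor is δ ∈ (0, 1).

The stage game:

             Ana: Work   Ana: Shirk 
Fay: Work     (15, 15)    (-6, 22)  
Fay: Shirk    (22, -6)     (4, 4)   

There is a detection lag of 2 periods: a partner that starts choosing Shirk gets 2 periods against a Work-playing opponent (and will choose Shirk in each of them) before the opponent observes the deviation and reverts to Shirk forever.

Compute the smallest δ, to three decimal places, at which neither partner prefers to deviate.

A deviator earns 22 for 2 periods, then 4 forever; cooperating earns 15 forever. Multiplying the IC by (1−δ):
15 ≥ 22(1−δ^2) + 4δ^2, so 18·δ^2 ≥ 7 and δ^2 ≥ 7/18.
δ ≥ (7/18)^(1/2) ≈ 0.624.

0.624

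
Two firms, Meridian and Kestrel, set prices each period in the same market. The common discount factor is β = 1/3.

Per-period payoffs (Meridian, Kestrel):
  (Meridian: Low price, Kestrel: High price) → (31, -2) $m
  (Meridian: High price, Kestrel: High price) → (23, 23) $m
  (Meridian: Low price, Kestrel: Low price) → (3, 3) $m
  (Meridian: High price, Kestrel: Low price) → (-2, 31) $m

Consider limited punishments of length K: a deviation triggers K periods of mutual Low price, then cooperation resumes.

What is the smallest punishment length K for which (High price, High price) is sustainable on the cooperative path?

IC: β(1−β^K)/(1−β) ≥ (31−23)/(23−3) = 2/5.
With β = 1/3: need 1 − β^K ≥ 2/5·(1−1/3)/(1/3), i.e. β^K ≤ 0.2000.
Since (1/3)^1 = 0.3333 and (1/3)^2 = 0.1111, the smallest such K is 2.

2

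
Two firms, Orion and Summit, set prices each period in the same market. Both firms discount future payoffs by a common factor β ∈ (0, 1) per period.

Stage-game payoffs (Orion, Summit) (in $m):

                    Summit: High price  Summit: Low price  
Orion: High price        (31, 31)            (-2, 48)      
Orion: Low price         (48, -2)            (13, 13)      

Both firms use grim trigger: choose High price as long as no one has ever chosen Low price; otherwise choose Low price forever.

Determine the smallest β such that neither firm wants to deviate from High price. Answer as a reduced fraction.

Cooperation forever yields 31 each period: 31/(1−β).
Deviating yields 48 once, then 13 forever: 48 + 13β/(1−β).
No profitable deviation requires 31/(1−β) ≥ 48 + 13β/(1−β).
Multiplying by (1−β): 31 ≥ 48(1−β) + 13β = 48 − 35β.
So 35β ≥ 17, i.e. β ≥ 17/35.

17/35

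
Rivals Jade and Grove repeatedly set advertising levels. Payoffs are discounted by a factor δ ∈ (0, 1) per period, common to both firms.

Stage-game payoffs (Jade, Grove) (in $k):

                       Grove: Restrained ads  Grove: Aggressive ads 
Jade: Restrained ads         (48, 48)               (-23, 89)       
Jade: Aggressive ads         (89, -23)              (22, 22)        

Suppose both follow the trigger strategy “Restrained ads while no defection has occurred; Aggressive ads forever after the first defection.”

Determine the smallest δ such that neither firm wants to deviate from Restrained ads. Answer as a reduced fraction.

Cooperation forever yields 48 each period: 48/(1−δ).
Deviating yields 89 once, then 22 forever: 89 + 22δ/(1−δ).
No profitable deviation requires 48/(1−δ) ≥ 89 + 22δ/(1−δ).
Multiplying by (1−δ): 48 ≥ 89(1−δ) + 22δ = 89 − 67δ.
So 67δ ≥ 41, i.e. δ ≥ 41/67.

41/67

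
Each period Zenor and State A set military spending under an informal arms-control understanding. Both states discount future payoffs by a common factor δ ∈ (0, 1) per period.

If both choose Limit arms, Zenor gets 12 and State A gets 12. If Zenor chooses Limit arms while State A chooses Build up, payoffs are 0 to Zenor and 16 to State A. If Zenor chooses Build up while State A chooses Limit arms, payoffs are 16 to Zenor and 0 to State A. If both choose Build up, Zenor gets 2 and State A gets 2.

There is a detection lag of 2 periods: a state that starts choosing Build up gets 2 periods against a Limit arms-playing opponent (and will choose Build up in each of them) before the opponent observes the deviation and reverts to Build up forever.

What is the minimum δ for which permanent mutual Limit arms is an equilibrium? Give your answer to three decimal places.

0.535

The best deviation is to choose Build up for all 2 undetected periods, earning 16 each, then 2 forever once detected.
Deviation value: 16(1−δ^2)/(1−δ) + 2δ^2/(1−δ); cooperation value: 12/(1−δ).
IC: 12 ≥ 16(1−δ^2) + 2δ^2 = 16 − 14δ^2.
So δ^2 ≥ 4/14 = 2/7, giving δ ≥ (2/7)^(1/2) ≈ 0.535.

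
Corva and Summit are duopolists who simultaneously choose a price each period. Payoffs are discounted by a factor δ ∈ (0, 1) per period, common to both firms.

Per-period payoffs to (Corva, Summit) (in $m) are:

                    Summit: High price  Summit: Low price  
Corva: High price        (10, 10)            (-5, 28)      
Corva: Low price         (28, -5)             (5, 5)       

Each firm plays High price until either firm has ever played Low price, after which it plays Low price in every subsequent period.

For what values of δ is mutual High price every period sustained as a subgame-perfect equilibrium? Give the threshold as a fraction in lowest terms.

Cooperation forever yields 10 each period: 10/(1−δ).
Deviating yields 28 once, then 5 forever: 28 + 5δ/(1−δ).
No profitable deviation requires 10/(1−δ) ≥ 28 + 5δ/(1−δ).
Multiplying by (1−δ): 10 ≥ 28(1−δ) + 5δ = 28 − 23δ.
So 23δ ≥ 18, i.e. δ ≥ 18/23.

18/23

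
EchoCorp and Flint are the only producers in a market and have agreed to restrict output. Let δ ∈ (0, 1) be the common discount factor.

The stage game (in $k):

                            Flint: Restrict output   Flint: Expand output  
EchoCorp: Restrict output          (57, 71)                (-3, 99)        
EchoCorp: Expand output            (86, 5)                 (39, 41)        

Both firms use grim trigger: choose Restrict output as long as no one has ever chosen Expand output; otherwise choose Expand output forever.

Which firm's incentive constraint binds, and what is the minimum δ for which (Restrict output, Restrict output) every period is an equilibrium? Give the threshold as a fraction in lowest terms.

EchoCorp; δ ≥ 29/47

For EchoCorp: deviation gain 86−57 = 29, per-period punishment loss 57−39 = 18. IC gives δ ≥ 29/47.
For Flint: gain 28, loss 30 per period, so δ ≥ 28/58 = 14/29.
The tighter constraint is EchoCorp's, so cooperation needs δ ≥ 29/47.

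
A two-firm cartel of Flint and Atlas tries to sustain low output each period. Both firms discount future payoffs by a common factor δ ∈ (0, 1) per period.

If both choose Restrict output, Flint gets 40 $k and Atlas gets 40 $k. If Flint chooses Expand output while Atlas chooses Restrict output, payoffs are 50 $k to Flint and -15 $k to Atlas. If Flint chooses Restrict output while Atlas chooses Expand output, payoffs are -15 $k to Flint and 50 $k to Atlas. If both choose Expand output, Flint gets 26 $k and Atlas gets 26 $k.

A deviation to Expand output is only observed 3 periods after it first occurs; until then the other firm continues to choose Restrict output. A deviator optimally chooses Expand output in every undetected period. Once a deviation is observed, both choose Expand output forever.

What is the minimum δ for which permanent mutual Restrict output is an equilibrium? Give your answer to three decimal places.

A deviator earns 50 for 3 periods, then 26 forever; cooperating earns 40 forever. Multiplying the IC by (1−δ):
40 ≥ 50(1−δ^3) + 26δ^3, so 24·δ^3 ≥ 10 and δ^3 ≥ 5/12.
δ ≥ (5/12)^(1/3) ≈ 0.747.

0.747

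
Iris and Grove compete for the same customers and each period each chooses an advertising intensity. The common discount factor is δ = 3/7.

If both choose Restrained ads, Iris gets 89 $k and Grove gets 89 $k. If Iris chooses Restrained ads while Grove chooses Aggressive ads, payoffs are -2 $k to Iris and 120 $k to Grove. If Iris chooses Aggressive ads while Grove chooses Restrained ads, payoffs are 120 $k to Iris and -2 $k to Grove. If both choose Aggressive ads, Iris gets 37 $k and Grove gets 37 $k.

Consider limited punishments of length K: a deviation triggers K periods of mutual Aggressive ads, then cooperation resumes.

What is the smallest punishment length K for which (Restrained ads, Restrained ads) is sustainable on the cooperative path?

No profitable deviation requires (89−37)(δ+…+δ^K) ≥ 120−89, i.e. δ+…+δ^K ≥ 31/52 ≈ 0.5962.
With δ = 3/7, the partial sums are K=1: 0.4286, K=2: 0.6122.
K = 2 is the first length at which the sum reaches 0.5962.

2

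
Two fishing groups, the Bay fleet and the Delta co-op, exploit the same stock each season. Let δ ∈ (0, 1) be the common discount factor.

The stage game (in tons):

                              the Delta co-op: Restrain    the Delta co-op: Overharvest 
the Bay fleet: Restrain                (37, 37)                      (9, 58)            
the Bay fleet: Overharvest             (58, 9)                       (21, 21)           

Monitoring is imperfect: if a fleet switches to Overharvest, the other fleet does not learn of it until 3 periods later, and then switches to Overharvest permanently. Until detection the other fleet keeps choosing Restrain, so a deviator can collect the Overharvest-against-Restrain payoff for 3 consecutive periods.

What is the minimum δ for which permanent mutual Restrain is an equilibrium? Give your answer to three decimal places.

0.828

A deviator earns 58 for 3 periods, then 21 forever; cooperating earns 37 forever. Multiplying the IC by (1−δ):
37 ≥ 58(1−δ^3) + 21δ^3, so 37·δ^3 ≥ 21 and δ^3 ≥ 21/37.
δ ≥ (21/37)^(1/3) ≈ 0.828.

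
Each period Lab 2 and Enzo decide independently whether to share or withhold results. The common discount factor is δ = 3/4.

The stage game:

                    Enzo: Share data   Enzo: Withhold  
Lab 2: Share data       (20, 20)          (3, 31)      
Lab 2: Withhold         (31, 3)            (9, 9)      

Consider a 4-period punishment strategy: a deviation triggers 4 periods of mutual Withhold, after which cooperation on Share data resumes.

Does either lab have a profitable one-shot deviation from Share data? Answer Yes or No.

Comparing payoff streams over the 5 periods until play realigns: cooperate → 20(1+δ+…+δ^4); deviate → 31 + 9(δ+…+δ^4).
Cooperation is sustained iff (20−9)(δ+…+δ^4) ≥ 31−20.
δ+…+δ^4 = 3/4·(1−(3/4)^4)/(1−3/4) = 2.0508, and (31−20)/(20−9) = 1.0000.
2.0508 ≥ 1.0000, so cooperation is sustainable.

No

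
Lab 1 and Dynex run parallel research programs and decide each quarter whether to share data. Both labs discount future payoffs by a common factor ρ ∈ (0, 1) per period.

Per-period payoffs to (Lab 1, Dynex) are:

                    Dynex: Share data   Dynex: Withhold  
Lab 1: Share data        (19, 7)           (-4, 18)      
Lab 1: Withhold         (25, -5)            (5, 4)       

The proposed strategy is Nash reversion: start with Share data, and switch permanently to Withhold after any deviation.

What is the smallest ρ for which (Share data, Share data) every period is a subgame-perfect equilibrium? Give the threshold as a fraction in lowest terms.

11/14

Lab 1's threshold: (25−19)/(25−5) = 3/10.
Dynex's threshold: (18−7)/(18−4) = 11/14.
3/10 < 11/14, so Dynex binds and ρ* = 11/14.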